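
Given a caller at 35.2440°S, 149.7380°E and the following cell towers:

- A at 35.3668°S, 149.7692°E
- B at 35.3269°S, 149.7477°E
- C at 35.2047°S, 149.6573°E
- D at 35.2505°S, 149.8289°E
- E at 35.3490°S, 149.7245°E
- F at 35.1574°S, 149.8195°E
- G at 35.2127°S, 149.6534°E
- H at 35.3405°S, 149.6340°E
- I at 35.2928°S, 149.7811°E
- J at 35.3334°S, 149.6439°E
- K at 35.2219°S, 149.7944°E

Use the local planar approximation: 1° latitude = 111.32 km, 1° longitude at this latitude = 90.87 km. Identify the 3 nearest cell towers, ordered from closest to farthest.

K, I, D

Distances from 35.2440°S, 149.7380°E:
A: √((-0.1228·111.32)² + (0.0312·90.87)²) = √(186.871525 + 8.038042) = 13.9610 km
B: √((-0.0829·111.32)² + (0.0097·90.87)²) = √(85.163883 + 0.776935) = 9.2704 km
C: √((0.0393·111.32)² + (-0.0807·90.87)²) = √(19.139540 + 53.775954) = 8.5391 km
D: √((-0.0065·111.32)² + (0.0909·90.87)²) = √(0.523568 + 68.228971) = 8.2917 km
E: √((-0.1050·111.32)² + (-0.0135·90.87)²) = √(136.623370 + 1.504903) = 11.7528 km
F: √((0.0866·111.32)² + (0.0815·90.87)²) = √(92.935615 + 54.847429) = 12.1566 km
G: √((0.0313·111.32)² + (-0.0846·90.87)²) = √(12.140458 + 59.099225) = 8.4404 km
H: √((-0.0965·111.32)² + (-0.1040·90.87)²) = √(115.398728 + 89.311572) = 14.3077 km
I: √((-0.0488·111.32)² + (0.0431·90.87)²) = √(29.511144 + 15.338949) = 6.6970 km
J: √((-0.0894·111.32)² + (-0.0941·90.87)²) = √(99.042463 + 73.117326) = 13.1210 km
K: √((0.0221·111.32)² + (0.0564·90.87)²) = √(6.052446 + 26.266322) = 5.6850 km
Sorted: K (5.6850 km) < I (6.6970 km) < D (8.2917 km) < G (8.4404 km) < C (8.5391 km) < …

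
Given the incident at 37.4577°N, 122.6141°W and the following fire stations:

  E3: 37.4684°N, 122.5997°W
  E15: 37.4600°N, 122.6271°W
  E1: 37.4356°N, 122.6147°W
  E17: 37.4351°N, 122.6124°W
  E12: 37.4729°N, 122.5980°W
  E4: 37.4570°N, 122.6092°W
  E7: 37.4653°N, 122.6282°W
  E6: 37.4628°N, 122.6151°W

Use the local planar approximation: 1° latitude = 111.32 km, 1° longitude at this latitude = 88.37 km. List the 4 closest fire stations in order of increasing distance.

E4, E6, E15, E7

Distances from 37.4577°N, 122.6141°W:
E3: 1.7430 km
E15: 1.1770 km
E1: 2.4607 km
E17: 2.5203 km
E12: 2.2107 km
E4: 0.4400 km
E7: 1.5061 km
E6: 0.5746 km
Sorted: E4 (0.4400 km) < E6 (0.5746 km) < E15 (1.1770 km) < E7 (1.5061 km) < E3 (1.7430 km) < E12 (2.2107 km) < …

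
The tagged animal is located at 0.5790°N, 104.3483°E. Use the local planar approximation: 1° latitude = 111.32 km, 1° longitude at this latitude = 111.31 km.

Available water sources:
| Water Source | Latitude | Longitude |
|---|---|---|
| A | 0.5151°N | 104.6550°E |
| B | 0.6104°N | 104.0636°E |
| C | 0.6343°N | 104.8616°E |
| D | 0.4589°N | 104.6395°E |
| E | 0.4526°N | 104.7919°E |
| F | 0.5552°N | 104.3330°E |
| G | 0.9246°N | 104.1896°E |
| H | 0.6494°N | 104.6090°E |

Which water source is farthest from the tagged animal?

Distances from 0.5790°N, 104.3483°E:
A: √((-0.0639·111.32)² + (0.3067·111.31)²) = √(50.599720 + 1165.456095) = 34.8720 km
B: √((0.0314·111.32)² + (-0.2847·111.31)²) = √(12.218157 + 1004.253375) = 31.8822 km
C: √((0.0553·111.32)² + (0.5133·111.31)²) = √(37.896287 + 3264.456561) = 57.4661 km
D: √((-0.1201·111.32)² + (0.2912·111.31)²) = √(178.744386 + 1050.633167) = 35.0625 km
E: √((-0.1264·111.32)² + (0.4436·111.31)²) = √(197.988763 + 2438.099584) = 51.3429 km
F: √((-0.0238·111.32)² + (-0.0153·111.31)²) = √(7.019405 + 2.900355) = 3.1496 km
G: √((0.3456·111.32)² + (-0.1587·111.31)²) = √(1480.109557 + 312.048586) = 42.3339 km
H: √((0.0704·111.32)² + (0.2607·111.31)²) = √(61.417440 + 842.074329) = 30.0581 km
Maximum: C at 57.4661 km.

C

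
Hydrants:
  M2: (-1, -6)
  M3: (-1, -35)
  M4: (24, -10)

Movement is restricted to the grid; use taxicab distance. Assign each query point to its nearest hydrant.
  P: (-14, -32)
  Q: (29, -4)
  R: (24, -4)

P at (-14, -32):
  M2: |13| + |26| = 13 + 26 = 39
  M3: |13| + |-3| = 13 + 3 = 16
  M4: |38| + |22| = 38 + 22 = 60
  → nearest: M3 (16)
Q at (29, -4):
  M2: |-30| + |-2| = 30 + 2 = 32
  M3: |-30| + |-31| = 30 + 31 = 61
  M4: |-5| + |-6| = 5 + 6 = 11
  → nearest: M4 (11)
R at (24, -4):
  M2: |-25| + |-2| = 25 + 2 = 27
  M3: |-25| + |-31| = 25 + 31 = 56
  M4: |0| + |-6| = 0 + 6 = 6
  → nearest: M4 (6)

P→M3; Q→M4; R→M4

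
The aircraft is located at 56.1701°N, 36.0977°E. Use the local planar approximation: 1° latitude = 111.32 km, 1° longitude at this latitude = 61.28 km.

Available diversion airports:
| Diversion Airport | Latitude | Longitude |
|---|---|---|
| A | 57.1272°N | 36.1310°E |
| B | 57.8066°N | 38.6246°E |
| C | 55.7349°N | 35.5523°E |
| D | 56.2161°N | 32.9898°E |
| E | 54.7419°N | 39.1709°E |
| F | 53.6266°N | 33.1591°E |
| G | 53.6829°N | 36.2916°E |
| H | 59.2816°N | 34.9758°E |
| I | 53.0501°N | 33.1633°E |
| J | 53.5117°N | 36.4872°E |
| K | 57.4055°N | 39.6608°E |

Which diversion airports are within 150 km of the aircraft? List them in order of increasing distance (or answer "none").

Distances from 56.1701°N, 36.0977°E:
A: 106.5639 km
B: 239.0938 km
C: 58.8566 km
D: 190.5209 km
E: 246.4620 km
F: 335.5555 km
G: 277.1300 km
H: 353.1292 km
I: 391.1078 km
J: 296.8941 km
K: 258.0472 km
Threshold 150 km: C (58.8566 km), A (106.5639 km) are within range.

C, A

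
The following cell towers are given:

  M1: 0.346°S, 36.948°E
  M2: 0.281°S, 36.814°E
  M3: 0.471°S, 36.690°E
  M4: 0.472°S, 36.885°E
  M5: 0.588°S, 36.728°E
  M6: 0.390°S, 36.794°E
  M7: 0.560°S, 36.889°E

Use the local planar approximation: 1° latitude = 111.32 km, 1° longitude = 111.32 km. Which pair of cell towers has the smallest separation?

M4 and M7

Pairwise distances:
M4–M7: √((-0.088·111.32)² + (0.004·111.32)²) = √(95.96475 + 0.19827) = 9.806 km
M2–M6: √((-0.109·111.32)² + (-0.020·111.32)²) = √(147.23104 + 4.95686) = 12.336 km
M4–M6: √((0.082·111.32)² + (-0.091·111.32)²) = √(83.32477 + 102.61933) = 13.636 km
M3–M5: √((-0.117·111.32)² + (0.038·111.32)²) = √(169.63604 + 17.89425) = 13.694 km
M3–M6: √((0.081·111.32)² + (0.104·111.32)²) = √(81.30485 + 134.03341) = 14.674 km
M1–M4: √((-0.126·111.32)² + (-0.063·111.32)²) = √(196.73765 + 49.18441) = 15.682 km
M1–M2: √((0.065·111.32)² + (-0.134·111.32)²) = √(52.35680 + 222.51331) = 16.579 km
M1–M6: √((-0.044·111.32)² + (-0.154·111.32)²) = √(23.99119 + 293.89205) = 17.829 km
M5–M7: √((0.028·111.32)² + (0.161·111.32)²) = √(9.71544 + 321.21672) = 18.192 km
M6–M7: √((-0.170·111.32)² + (0.095·111.32)²) = √(358.13292 + 111.83909) = 21.679 km
M3–M4: √((-0.001·111.32)² + (0.195·111.32)²) = √(0.01239 + 471.21121) = 21.708 km
M4–M5: √((-0.116·111.32)² + (-0.157·111.32)²) = √(166.74867 + 305.45392) = 21.730 km
M2–M4: √((-0.191·111.32)² + (0.071·111.32)²) = √(452.07775 + 62.46879) = 22.684 km
M5–M6: √((0.198·111.32)² + (0.066·111.32)²) = √(485.82155 + 53.98017) = 23.234 km
M3–M7: √((-0.089·111.32)² + (0.199·111.32)²) = √(98.15816 + 490.74123) = 24.267 km
M1–M7: √((-0.214·111.32)² + (-0.059·111.32)²) = √(567.51055 + 43.13705) = 24.711 km
M2–M3: √((-0.190·111.32)² + (-0.124·111.32)²) = √(447.35634 + 190.54158) = 25.257 km
M1–M3: √((-0.125·111.32)² + (-0.258·111.32)²) = √(193.62722 + 824.87057) = 31.914 km
M2–M7: √((-0.279·111.32)² + (0.075·111.32)²) = √(964.61676 + 69.70580) = 32.161 km
M2–M5: √((-0.307·111.32)² + (-0.086·111.32)²) = √(1167.94703 + 91.65229) = 35.491 km
M1–M5: √((-0.242·111.32)² + (-0.220·111.32)²) = √(725.73343 + 599.77969) = 36.408 km
Closest pair: M4–M7 at 9.806 km.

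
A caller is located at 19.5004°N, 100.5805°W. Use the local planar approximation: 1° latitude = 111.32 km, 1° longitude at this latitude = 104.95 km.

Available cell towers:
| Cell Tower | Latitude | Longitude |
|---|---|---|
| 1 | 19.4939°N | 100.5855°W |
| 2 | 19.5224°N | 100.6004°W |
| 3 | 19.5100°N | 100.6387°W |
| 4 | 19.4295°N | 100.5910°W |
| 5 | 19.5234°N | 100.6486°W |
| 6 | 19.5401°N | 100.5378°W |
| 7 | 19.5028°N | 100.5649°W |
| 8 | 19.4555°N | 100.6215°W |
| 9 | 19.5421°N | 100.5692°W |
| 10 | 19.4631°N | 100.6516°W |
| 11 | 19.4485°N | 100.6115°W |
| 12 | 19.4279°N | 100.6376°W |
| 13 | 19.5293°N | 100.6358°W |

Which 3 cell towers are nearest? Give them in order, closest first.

Distances from 19.5004°N, 100.5805°W:
1: 0.8938 km
2: 3.2186 km
3: 6.2009 km
4: 7.9691 km
5: 7.5919 km
6: 6.2939 km
7: 1.6589 km
8: 6.5953 km
9: 4.7911 km
10: 8.5394 km
11: 6.6306 km
12: 10.0523 km
13: 6.6358 km
Sorted: 1 (0.8938 km) < 7 (1.6589 km) < 2 (3.2186 km) < 9 (4.7911 km) < 3 (6.2009 km) < …

1, 7, 2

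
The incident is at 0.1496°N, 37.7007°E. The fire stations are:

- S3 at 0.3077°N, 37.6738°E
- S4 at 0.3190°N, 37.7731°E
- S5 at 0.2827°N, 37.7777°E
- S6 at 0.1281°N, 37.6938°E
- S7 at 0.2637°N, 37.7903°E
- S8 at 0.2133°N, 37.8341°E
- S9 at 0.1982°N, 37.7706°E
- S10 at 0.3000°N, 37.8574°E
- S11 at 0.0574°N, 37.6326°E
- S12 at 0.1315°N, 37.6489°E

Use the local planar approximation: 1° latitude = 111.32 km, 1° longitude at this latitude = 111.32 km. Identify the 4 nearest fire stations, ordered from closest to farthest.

Distances from 0.1496°N, 37.7007°E:
S3: 17.8526 km
S4: 20.5077 km
S5: 17.1175 km
S6: 2.5136 km
S7: 16.1498 km
S8: 16.4563 km
S9: 9.4772 km
S10: 24.1785 km
S11: 12.7598 km
S12: 6.1083 km
Sorted: S6 (2.5136 km) < S12 (6.1083 km) < S9 (9.4772 km) < S11 (12.7598 km) < S7 (16.1498 km) < S8 (16.4563 km) < …

S6, S12, S9, S11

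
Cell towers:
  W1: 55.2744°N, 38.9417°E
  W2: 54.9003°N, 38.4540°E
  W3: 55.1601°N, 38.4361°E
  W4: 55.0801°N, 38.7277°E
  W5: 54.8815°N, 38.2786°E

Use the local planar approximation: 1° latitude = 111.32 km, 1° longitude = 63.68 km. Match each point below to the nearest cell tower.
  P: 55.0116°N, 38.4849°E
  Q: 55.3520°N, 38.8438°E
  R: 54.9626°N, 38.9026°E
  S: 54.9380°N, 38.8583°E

P at 55.0116°N, 38.4849°E:
  W1: √((0.2628·111.32)² + (0.4568·63.68)²) = √(855.848940 + 846.171317) = 41.2555 km
  W2: √((-0.1113·111.32)² + (-0.0309·63.68)²) = √(153.510018 + 3.871891) = 12.5452 km
  W3: √((0.1485·111.32)² + (-0.0488·63.68)²) = √(273.274622 + 9.657078) = 16.8206 km
  W4: √((0.0685·111.32)² + (0.2428·63.68)²) = √(58.147030 + 239.058106) = 17.2396 km
  W5: √((-0.1301·111.32)² + (-0.2063·63.68)²) = √(209.749526 + 172.585603) = 19.5534 km
  → nearest: W2 (12.5452 km)
Q at 55.3520°N, 38.8438°E:
  W1: √((-0.0776·111.32)² + (0.0979·63.68)²) = √(74.622507 + 38.866147) = 10.6531 km
  W2: √((-0.4517·111.32)² + (-0.3898·63.68)²) = √(2528.404627 + 616.154719) = 56.0764 km
  W3: √((-0.1919·111.32)² + (-0.4077·63.68)²) = √(456.348203 + 674.042891) = 33.6213 km
  W4: √((-0.2719·111.32)² + (-0.1161·63.68)²) = √(916.146255 + 54.660116) = 31.1578 km
  W5: √((-0.4705·111.32)² + (-0.5652·63.68)²) = √(2743.251661 + 1295.419457) = 63.5505 km
  → nearest: W1 (10.6531 km)
R at 54.9626°N, 38.9026°E:
  W1: √((0.3118·111.32)² + (0.0391·63.68)²) = √(1204.754666 + 6.199542) = 34.7988 km
  W2: √((-0.0623·111.32)² + (-0.4486·63.68)²) = √(48.097498 + 816.064805) = 29.3966 km
  W3: √((0.1975·111.32)² + (-0.4665·63.68)²) = √(483.371004 + 882.489213) = 36.9575 km
  W4: √((0.1175·111.32)² + (-0.1749·63.68)²) = √(171.089016 + 124.046847) = 17.1795 km
  W5: √((-0.0811·111.32)² + (-0.6240·63.68)²) = √(81.505723 + 1578.975127) = 40.7490 km
  → nearest: W4 (17.1795 km)
S at 54.9380°N, 38.8583°E:
  W1: √((0.3364·111.32)² + (0.0834·63.68)²) = √(1402.356299 + 28.205786) = 37.8228 km
  W2: √((-0.0377·111.32)² + (-0.4043·63.68)²) = √(17.612828 + 662.847453) = 26.0856 km
  W3: √((0.2221·111.32)² + (-0.4222·63.68)²) = √(611.284681 + 722.840649) = 36.5257 km
  W4: √((0.1421·111.32)² + (-0.1306·63.68)²) = √(250.227220 + 69.165969) = 17.8716 km
  W5: √((-0.0565·111.32)² + (-0.5797·63.68)²) = √(39.558817 + 1362.739079) = 37.4473 km
  → nearest: W4 (17.8716 km)

P→W2; Q→W1; R→W4; S→W4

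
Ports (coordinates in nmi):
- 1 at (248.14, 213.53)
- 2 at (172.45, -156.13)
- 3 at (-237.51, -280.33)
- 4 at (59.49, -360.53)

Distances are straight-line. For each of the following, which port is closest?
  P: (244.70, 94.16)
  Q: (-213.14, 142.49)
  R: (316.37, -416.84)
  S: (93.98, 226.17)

P→1; Q→3; R→4; S→1

P at (244.70, 94.16):
  1: 119.42 nmi
  2: 260.51 nmi
  3: 610.55 nmi
  4: 490.96 nmi
  → nearest: 1 (119.42 nmi)
Q at (-213.14, 142.49):
  1: 466.72 nmi
  2: 487.70 nmi
  3: 423.52 nmi
  4: 572.15 nmi
  → nearest: 3 (423.52 nmi)
R at (316.37, -416.84):
  1: 634.05 nmi
  2: 297.80 nmi
  3: 570.45 nmi
  4: 262.98 nmi
  → nearest: 4 (262.98 nmi)
S at (93.98, 226.17):
  1: 154.68 nmi
  2: 390.27 nmi
  3: 605.33 nmi
  4: 587.71 nmi
  → nearest: 1 (154.68 nmi)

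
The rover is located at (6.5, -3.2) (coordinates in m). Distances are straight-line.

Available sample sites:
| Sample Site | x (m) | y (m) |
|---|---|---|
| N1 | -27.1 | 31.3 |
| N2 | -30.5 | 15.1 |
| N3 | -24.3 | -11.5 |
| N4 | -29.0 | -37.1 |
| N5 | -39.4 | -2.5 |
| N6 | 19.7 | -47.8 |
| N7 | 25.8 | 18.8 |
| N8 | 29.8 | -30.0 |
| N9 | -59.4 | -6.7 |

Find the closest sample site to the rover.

Distances from (6.5, -3.2):
N1: √((-33.6)² + (34.5)²) = √(1128.960 + 1190.250) = 48.2 m
N2: √((-37.0)² + (18.3)²) = √(1369.000 + 334.890) = 41.3 m
N3: √((-30.8)² + (-8.3)²) = √(948.640 + 68.890) = 31.9 m
N4: √((-35.5)² + (-33.9)²) = √(1260.250 + 1149.210) = 49.1 m
N5: √((-45.9)² + (0.7)²) = √(2106.810 + 0.490) = 45.9 m
N6: √((13.2)² + (-44.6)²) = √(174.240 + 1989.160) = 46.5 m
N7: √((19.3)² + (22.0)²) = √(372.490 + 484.000) = 29.3 m
N8: √((23.3)² + (-26.8)²) = √(542.890 + 718.240) = 35.5 m
N9: √((-65.9)² + (-3.5)²) = √(4342.810 + 12.250) = 66.0 m
Minimum: N7 at 29.3 m.

N7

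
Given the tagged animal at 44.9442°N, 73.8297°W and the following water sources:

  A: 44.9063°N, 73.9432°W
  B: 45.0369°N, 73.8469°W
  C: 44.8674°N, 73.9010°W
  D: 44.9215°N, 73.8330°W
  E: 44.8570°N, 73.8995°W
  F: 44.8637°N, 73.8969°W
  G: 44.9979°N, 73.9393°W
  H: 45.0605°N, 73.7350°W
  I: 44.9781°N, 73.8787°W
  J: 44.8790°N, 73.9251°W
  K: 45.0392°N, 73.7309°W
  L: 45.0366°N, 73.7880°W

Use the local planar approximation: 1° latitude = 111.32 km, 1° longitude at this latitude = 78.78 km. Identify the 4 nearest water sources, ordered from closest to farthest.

D, I, A, C

Distances from 44.9442°N, 73.8297°W:
A: √((-0.0379·111.32)² + (-0.1135·78.78)²) = √(17.800197 + 79.950959) = 9.8869 km
B: √((0.0927·111.32)² + (-0.0172·78.78)²) = √(106.489273 + 1.836068) = 10.4079 km
C: √((-0.0768·111.32)² + (-0.0713·78.78)²) = √(73.091830 + 31.550846) = 10.2295 km
D: √((-0.0227·111.32)² + (-0.0033·78.78)²) = √(6.385547 + 0.067586) = 2.5403 km
E: √((-0.0872·111.32)² + (-0.0698·78.78)²) = √(94.227868 + 30.237285) = 11.1564 km
F: √((-0.0805·111.32)² + (-0.0672·78.78)²) = √(80.304181 + 28.026605) = 10.4082 km
G: √((0.0537·111.32)² + (-0.1096·78.78)²) = √(35.735097 + 74.550929) = 10.5017 km
H: √((0.1163·111.32)² + (0.0947·78.78)²) = √(167.612277 + 55.658553) = 14.9422 km
I: √((0.0339·111.32)² + (-0.0490·78.78)²) = √(14.241174 + 14.901298) = 5.3984 km
J: √((-0.0652·111.32)² + (-0.0954·78.78)²) = √(52.679493 + 56.484424) = 10.4482 km
K: √((0.0950·111.32)² + (0.0988·78.78)²) = √(111.839085 + 60.582312) = 13.1309 km
L: √((0.0924·111.32)² + (0.0417·78.78)²) = √(105.801138 + 10.792053) = 10.7978 km
Sorted: D (2.5403 km) < I (5.3984 km) < A (9.8869 km) < C (10.2295 km) < B (10.4079 km) < F (10.4082 km) < …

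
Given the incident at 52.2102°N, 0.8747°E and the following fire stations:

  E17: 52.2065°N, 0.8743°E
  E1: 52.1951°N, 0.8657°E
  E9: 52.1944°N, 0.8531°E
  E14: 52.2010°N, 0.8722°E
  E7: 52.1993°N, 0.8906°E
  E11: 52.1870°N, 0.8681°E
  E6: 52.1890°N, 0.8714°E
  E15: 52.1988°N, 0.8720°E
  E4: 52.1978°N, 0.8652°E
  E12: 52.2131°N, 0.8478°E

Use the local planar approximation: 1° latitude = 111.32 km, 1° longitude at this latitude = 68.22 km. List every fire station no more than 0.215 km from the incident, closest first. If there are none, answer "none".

Distances from 52.2102°N, 0.8747°E:
E17: 0.4128 km
E1: 1.7896 km
E9: 2.2945 km
E14: 1.0382 km
E7: 1.6275 km
E11: 2.6216 km
E6: 2.3707 km
E15: 1.2823 km
E4: 1.5249 km
E12: 1.8633 km
Threshold 0.215 km: none within range.

none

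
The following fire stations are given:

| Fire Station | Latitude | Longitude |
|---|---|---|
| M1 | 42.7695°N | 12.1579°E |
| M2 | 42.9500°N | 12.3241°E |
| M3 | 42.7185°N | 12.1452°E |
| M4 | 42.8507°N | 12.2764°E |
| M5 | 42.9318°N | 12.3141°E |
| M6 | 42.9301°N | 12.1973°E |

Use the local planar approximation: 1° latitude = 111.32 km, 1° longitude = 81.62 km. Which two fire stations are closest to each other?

M2 and M5

Pairwise distances:
M2–M5: √((-0.0182·111.32)² + (-0.0100·81.62)²) = √(4.104773 + 0.666182) = 2.1843 km
M1–M3: √((-0.0510·111.32)² + (-0.0127·81.62)²) = √(32.231962 + 1.074486) = 5.7712 km
M5–M6: √((-0.0017·111.32)² + (-0.1168·81.62)²) = √(0.035813 + 90.882207) = 9.5351 km
M4–M5: √((0.0811·111.32)² + (0.0377·81.62)²) = √(81.505723 + 9.468384) = 9.5380 km
M2–M6: √((-0.0199·111.32)² + (-0.1268·81.62)²) = √(4.907412 + 107.110412) = 10.5838 km
M4–M6: √((0.0794·111.32)² + (-0.0791·81.62)²) = √(78.124527 + 41.681770) = 10.9456 km
M2–M4: √((-0.0993·111.32)² + (-0.0477·81.62)²) = √(122.192596 + 15.157582) = 11.7196 km
M1–M4: √((0.0812·111.32)² + (0.1185·81.62)²) = √(81.706847 + 93.547004) = 13.2383 km
M1–M6: √((0.1606·111.32)² + (0.0394·81.62)²) = √(319.622598 + 10.341550) = 18.1649 km
M3–M4: √((0.1322·111.32)² + (0.1312·81.62)²) = √(216.575490 + 114.672915) = 18.2002 km
M1–M5: √((0.1623·111.32)² + (0.1562·81.62)²) = √(326.425017 + 162.538123) = 22.1125 km
M3–M6: √((0.2116·111.32)² + (0.0521·81.62)²) = √(554.852723 + 18.082923) = 23.9361 km
M1–M2: √((0.1805·111.32)² + (0.1662·81.62)²) = √(403.739097 + 184.015845) = 24.2437 km
M3–M5: √((0.2133·111.32)² + (0.1689·81.62)²) = √(563.803940 + 190.043264) = 27.4563 km
M2–M3: √((-0.2315·111.32)² + (-0.1789·81.62)²) = √(664.122794 + 213.213089) = 29.6199 km
Closest pair: M2–M5 at 2.1843 km.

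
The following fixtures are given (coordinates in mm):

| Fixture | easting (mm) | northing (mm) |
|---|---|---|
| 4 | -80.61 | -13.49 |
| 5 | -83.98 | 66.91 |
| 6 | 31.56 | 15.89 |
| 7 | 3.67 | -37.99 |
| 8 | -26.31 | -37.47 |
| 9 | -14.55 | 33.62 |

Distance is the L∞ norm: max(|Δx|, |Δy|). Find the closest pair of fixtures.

Pairwise distances:
7–8: max(|-29.98|, |0.52|) = 29.98 mm
6–9: max(|-46.11|, |17.73|) = 46.11 mm
6–7: max(|-27.89|, |-53.88|) = 53.88 mm
4–8: max(|54.30|, |-23.98|) = 54.30 mm
6–8: max(|-57.87|, |-53.36|) = 57.87 mm
4–9: max(|66.06|, |47.11|) = 66.06 mm
5–9: max(|69.43|, |-33.29|) = 69.43 mm
8–9: max(|11.76|, |71.09|) = 71.09 mm
7–9: max(|-18.22|, |71.61|) = 71.61 mm
4–5: max(|-3.37|, |80.40|) = 80.40 mm
4–7: max(|84.28|, |-24.50|) = 84.28 mm
5–8: max(|57.67|, |-104.38|) = 104.38 mm
5–7: max(|87.65|, |-104.90|) = 104.90 mm
4–6: max(|112.17|, |29.38|) = 112.17 mm
5–6: max(|115.54|, |-51.02|) = 115.54 mm
Closest pair: 7–8 at 29.98 mm.

7 and 8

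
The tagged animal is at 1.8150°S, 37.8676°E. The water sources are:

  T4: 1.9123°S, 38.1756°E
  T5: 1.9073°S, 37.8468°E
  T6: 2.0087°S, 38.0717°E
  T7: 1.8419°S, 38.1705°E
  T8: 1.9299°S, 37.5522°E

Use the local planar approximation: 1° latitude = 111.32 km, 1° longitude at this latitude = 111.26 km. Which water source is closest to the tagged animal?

Distances from 1.8150°S, 37.8676°E:
T4: 35.9391 km
T5: 10.5322 km
T6: 31.3147 km
T7: 33.8334 km
T8: 37.3498 km
Minimum: T5 at 10.5322 km.

T5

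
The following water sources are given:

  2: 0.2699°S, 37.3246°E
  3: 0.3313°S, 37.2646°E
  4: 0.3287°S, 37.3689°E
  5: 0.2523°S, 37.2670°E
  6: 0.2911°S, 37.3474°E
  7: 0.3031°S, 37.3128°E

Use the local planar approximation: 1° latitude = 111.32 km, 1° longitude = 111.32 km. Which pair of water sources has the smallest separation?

2 and 6

Pairwise distances:
2–3: 9.5567 km
2–4: 8.1954 km
2–5: 6.7047 km
2–6: 3.4658 km
2–7: 3.9223 km
3–4: 11.6143 km
3–5: 8.7983 km
3–6: 10.2462 km
3–7: 6.2165 km
4–5: 14.1777 km
4–6: 4.8216 km
4–7: 6.8645 km
5–6: 9.9378 km
5–7: 7.6141 km
6–7: 4.0767 km
Closest pair: 2–6 at 3.4658 km.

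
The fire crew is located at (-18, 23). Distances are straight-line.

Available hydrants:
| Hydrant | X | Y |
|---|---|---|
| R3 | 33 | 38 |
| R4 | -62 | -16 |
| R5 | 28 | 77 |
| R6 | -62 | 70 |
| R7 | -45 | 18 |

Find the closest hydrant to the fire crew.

R7

Distances from (-18, 23):
R3: √((51)² + (15)²) = √(2601.000 + 225.000) = 53.2
R4: √((-44)² + (-39)²) = √(1936.000 + 1521.000) = 58.8
R5: √((46)² + (54)²) = √(2116.000 + 2916.000) = 70.9
R6: √((-44)² + (47)²) = √(1936.000 + 2209.000) = 64.4
R7: √((-27)² + (-5)²) = √(729.000 + 25.000) = 27.5
Minimum: R7 at 27.5.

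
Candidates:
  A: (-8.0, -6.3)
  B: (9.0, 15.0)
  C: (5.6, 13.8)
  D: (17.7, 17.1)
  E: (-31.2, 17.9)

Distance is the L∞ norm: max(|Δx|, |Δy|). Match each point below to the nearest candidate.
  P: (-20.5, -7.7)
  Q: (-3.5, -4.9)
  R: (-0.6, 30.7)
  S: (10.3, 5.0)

P at (-20.5, -7.7):
  A: max(|12.5|, |1.4|) = 12.5000
  B: max(|29.5|, |22.7|) = 29.5000
  C: max(|26.1|, |21.5|) = 26.1000
  D: max(|38.2|, |24.8|) = 38.2000
  E: max(|-10.7|, |25.6|) = 25.6000
  → nearest: A (12.5000)
Q at (-3.5, -4.9):
  A: max(|-4.5|, |-1.4|) = 4.5000
  B: max(|12.5|, |19.9|) = 19.9000
  C: max(|9.1|, |18.7|) = 18.7000
  D: max(|21.2|, |22.0|) = 22.0000
  E: max(|-27.7|, |22.8|) = 27.7000
  → nearest: A (4.5000)
R at (-0.6, 30.7):
  A: max(|-7.4|, |-37.0|) = 37.0000
  B: max(|9.6|, |-15.7|) = 15.7000
  C: max(|6.2|, |-16.9|) = 16.9000
  D: max(|18.3|, |-13.6|) = 18.3000
  E: max(|-30.6|, |-12.8|) = 30.6000
  → nearest: B (15.7000)
S at (10.3, 5.0):
  A: max(|-18.3|, |-11.3|) = 18.3000
  B: max(|-1.3|, |10.0|) = 10.0000
  C: max(|-4.7|, |8.8|) = 8.8000
  D: max(|7.4|, |12.1|) = 12.1000
  E: max(|-41.5|, |12.9|) = 41.5000
  → nearest: C (8.8000)

P→A; Q→A; R→B; S→C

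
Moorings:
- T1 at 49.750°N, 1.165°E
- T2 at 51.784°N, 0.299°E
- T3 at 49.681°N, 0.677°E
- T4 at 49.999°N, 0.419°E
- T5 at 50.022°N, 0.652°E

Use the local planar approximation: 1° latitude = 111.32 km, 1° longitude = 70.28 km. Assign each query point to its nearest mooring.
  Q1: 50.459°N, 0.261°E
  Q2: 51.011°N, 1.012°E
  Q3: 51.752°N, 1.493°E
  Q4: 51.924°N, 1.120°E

Q1 at 50.459°N, 0.261°E:
  T1: 101.320 km
  T2: 147.523 km
  T3: 91.409 km
  T4: 52.397 km
  T5: 55.872 km
  → nearest: T4 (52.397 km)
Q2 at 51.011°N, 1.012°E:
  T1: 140.786 km
  T2: 99.577 km
  T3: 149.916 km
  T4: 120.118 km
  T5: 112.965 km
  → nearest: T2 (99.577 km)
Q3 at 51.752°N, 1.493°E:
  T1: 224.052 km
  T2: 83.990 km
  T3: 237.569 km
  T4: 209.233 km
  T5: 201.449 km
  → nearest: T2 (83.990 km)
Q4 at 51.924°N, 1.120°E:
  T1: 242.030 km
  T2: 59.768 km
  T3: 251.624 km
  T4: 219.881 km
  T5: 214.270 km
  → nearest: T2 (59.768 km)

Q1→T4; Q2→T2; Q3→T2; Q4→T2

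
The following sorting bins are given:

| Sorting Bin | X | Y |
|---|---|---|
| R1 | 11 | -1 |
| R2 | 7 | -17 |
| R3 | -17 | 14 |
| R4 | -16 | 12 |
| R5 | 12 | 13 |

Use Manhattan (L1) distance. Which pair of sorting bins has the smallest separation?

R3 and R4

Pairwise distances:
R1–R2: |-4| + |-16| = 4 + 16 = 20
R1–R3: |-28| + |15| = 28 + 15 = 43
R1–R4: |-27| + |13| = 27 + 13 = 40
R1–R5: |1| + |14| = 1 + 14 = 15
R2–R3: |-24| + |31| = 24 + 31 = 55
R2–R4: |-23| + |29| = 23 + 29 = 52
R2–R5: |5| + |30| = 5 + 30 = 35
R3–R4: |1| + |-2| = 1 + 2 = 3
R3–R5: |29| + |-1| = 29 + 1 = 30
R4–R5: |28| + |1| = 28 + 1 = 29
Closest pair: R3–R4 at 3.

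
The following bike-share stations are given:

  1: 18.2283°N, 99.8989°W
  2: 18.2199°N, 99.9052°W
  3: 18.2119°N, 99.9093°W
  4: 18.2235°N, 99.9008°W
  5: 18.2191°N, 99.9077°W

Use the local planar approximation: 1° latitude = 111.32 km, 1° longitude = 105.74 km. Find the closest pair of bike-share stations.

Pairwise distances:
1–2: 1.1481 km
1–3: 2.1313 km
1–4: 0.5709 km
1–5: 1.3837 km
2–3: 0.9905 km
2–4: 0.6141 km
2–5: 0.2789 km
3–4: 1.5733 km
3–5: 0.8192 km
4–5: 0.8788 km
Closest pair: 2–5 at 0.2789 km.

2 and 5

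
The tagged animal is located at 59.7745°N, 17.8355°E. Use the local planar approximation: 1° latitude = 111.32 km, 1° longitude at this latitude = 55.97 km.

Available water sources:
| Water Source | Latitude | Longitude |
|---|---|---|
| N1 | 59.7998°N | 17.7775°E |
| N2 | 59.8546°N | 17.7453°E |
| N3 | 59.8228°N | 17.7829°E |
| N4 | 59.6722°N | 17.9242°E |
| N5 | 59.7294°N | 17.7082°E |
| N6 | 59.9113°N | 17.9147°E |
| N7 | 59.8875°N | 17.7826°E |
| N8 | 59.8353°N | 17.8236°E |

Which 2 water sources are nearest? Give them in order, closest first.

Distances from 59.7745°N, 17.8355°E:
N1: √((0.0253·111.32)² + (-0.0580·55.97)²) = √(7.932086 + 10.538204) = 4.2977 km
N2: √((0.0801·111.32)² + (-0.0902·55.97)²) = √(79.508110 + 25.487292) = 10.2467 km
N3: √((0.0483·111.32)² + (-0.0526·55.97)²) = √(28.909505 + 8.667266) = 6.1300 km
N4: √((-0.1023·111.32)² + (0.0887·55.97)²) = √(129.687364 + 24.646647) = 12.4231 km
N5: √((-0.0451·111.32)² + (-0.1273·55.97)²) = √(25.205742 + 50.765354) = 8.7161 km
N6: √((0.1368·111.32)² + (0.0792·55.97)²) = √(231.909527 + 19.649929) = 15.8606 km
N7: √((0.1130·111.32)² + (-0.0529·55.97)²) = √(158.235266 + 8.766414) = 12.9229 km
N8: √((0.0608·111.32)² + (-0.0119·55.97)²) = √(45.809289 + 0.443613) = 6.8009 km
Sorted: N1 (4.2977 km) < N3 (6.1300 km) < N8 (6.8009 km) < N5 (8.7161 km) < …

N1, N3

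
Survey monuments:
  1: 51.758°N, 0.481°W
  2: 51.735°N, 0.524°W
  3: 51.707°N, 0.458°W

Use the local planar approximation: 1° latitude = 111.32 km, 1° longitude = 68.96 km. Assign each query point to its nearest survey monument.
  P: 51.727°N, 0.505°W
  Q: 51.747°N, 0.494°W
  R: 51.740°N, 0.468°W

P→2; Q→1; R→1

P at 51.727°N, 0.505°W:
  1: √((0.031·111.32)² + (0.024·68.96)²) = √(11.90885 + 2.73916) = 3.827 km
  2: √((0.008·111.32)² + (-0.019·68.96)²) = √(0.79310 + 1.71673) = 1.584 km
  3: √((-0.020·111.32)² + (0.047·68.96)²) = √(4.95686 + 10.50486) = 3.932 km
  → nearest: 2 (1.584 km)
Q at 51.747°N, 0.494°W:
  1: √((0.011·111.32)² + (0.013·68.96)²) = √(1.49945 + 0.80368) = 1.518 km
  2: √((-0.012·111.32)² + (-0.030·68.96)²) = √(1.78447 + 4.27993) = 2.463 km
  3: √((-0.040·111.32)² + (0.036·68.96)²) = √(19.82743 + 6.16310) = 5.098 km
  → nearest: 1 (1.518 km)
R at 51.740°N, 0.468°W:
  1: √((0.018·111.32)² + (-0.013·68.96)²) = √(4.01505 + 0.80368) = 2.195 km
  2: √((-0.005·111.32)² + (-0.056·68.96)²) = √(0.30980 + 14.91319) = 3.902 km
  3: √((-0.033·111.32)² + (0.010·68.96)²) = √(13.49504 + 0.47555) = 3.738 km
  → nearest: 1 (2.195 km)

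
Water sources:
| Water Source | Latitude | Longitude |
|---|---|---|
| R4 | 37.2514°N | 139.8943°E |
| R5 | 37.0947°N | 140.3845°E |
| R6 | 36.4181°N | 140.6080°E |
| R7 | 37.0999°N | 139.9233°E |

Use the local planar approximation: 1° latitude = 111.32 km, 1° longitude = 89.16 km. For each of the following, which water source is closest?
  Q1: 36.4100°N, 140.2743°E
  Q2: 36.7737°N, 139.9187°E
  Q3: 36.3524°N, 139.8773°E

Q1→R6; Q2→R7; Q3→R6

Q1 at 36.4100°N, 140.2743°E:
  R4: 99.6041 km
  R5: 76.8515 km
  R6: 29.7664 km
  R7: 82.9312 km
  → nearest: R6 (29.7664 km)
Q2 at 36.7737°N, 139.9187°E:
  R4: 53.2220 km
  R5: 54.7878 km
  R6: 73.1033 km
  R7: 36.3149 km
  → nearest: R7 (36.3149 km)
Q3 at 36.3524°N, 139.8773°E:
  R4: 100.0882 km
  R5: 94.1977 km
  R6: 65.5585 km
  R7: 83.3127 km
  → nearest: R6 (65.5585 km)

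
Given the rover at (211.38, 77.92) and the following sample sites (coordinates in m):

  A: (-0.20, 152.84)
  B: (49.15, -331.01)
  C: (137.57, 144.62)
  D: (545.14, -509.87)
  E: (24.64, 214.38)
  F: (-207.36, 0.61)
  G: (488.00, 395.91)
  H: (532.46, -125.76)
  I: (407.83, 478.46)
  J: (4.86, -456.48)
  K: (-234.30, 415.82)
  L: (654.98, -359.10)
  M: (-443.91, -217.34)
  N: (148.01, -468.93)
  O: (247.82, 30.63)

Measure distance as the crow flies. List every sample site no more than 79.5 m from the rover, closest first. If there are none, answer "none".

O

Distances from (211.38, 77.92):
A: 224.45 m
B: 439.93 m
C: 99.48 m
D: 675.94 m
E: 231.29 m
F: 425.82 m
G: 421.47 m
H: 380.23 m
I: 446.12 m
J: 572.92 m
K: 559.29 m
L: 622.71 m
M: 718.74 m
N: 550.51 m
O: 59.70 m
Threshold 79.5 m: O (59.70 m) is within range.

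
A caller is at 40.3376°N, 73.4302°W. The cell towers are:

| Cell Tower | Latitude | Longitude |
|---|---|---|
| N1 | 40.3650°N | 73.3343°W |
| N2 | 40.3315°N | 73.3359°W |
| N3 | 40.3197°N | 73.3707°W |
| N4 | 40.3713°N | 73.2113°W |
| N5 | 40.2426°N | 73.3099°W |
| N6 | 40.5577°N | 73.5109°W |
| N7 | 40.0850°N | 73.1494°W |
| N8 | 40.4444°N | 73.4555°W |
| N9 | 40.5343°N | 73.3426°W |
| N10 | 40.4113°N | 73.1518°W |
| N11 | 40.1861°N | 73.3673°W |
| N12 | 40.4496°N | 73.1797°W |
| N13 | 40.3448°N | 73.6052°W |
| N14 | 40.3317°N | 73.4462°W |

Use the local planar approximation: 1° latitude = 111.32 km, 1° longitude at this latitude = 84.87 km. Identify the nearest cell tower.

Distances from 40.3376°N, 73.4302°W:
N1: √((0.0274·111.32)² + (0.0959·84.87)²) = √(9.303525 + 66.243858) = 8.6918 km
N2: √((-0.0061·111.32)² + (0.0943·84.87)²) = √(0.461112 + 64.051867) = 8.0320 km
N3: √((-0.0179·111.32)² + (0.0595·84.87)²) = √(3.970566 + 25.500127) = 5.4287 km
N4: √((0.0337·111.32)² + (0.2189·84.87)²) = √(14.073632 + 345.143682) = 18.9530 km
N5: √((-0.0950·111.32)² + (0.1203·84.87)²) = √(111.839085 + 104.241262) = 14.6997 km
N6: √((0.2201·111.32)² + (-0.0807·84.87)²) = √(600.325070 + 46.908924) = 25.4408 km
N7: √((-0.2526·111.32)² + (0.2808·84.87)²) = √(790.702456 + 567.940202) = 36.8598 km
N8: √((0.1068·111.32)² + (-0.0253·84.87)²) = √(141.347750 + 4.610515) = 12.0813 km
N9: √((0.1967·111.32)² + (0.0876·84.87)²) = √(479.463018 + 55.273456) = 23.1244 km
N10: √((0.0737·111.32)² + (0.2784·84.87)²) = √(67.310276 + 558.273311) = 25.0117 km
N11: √((-0.1515·111.32)² + (0.0629·84.87)²) = √(284.427550 + 28.497692) = 17.6897 km
N12: √((0.1120·111.32)² + (0.2505·84.87)²) = √(155.447034 + 451.984836) = 24.6461 km
N13: √((0.0072·111.32)² + (-0.1750·84.87)²) = √(0.642409 + 220.589330) = 14.8739 km
N14: √((-0.0059·111.32)² + (-0.0160·84.87)²) = √(0.431370 + 1.843947) = 1.5084 km
Minimum: N14 at 1.5084 km.

N14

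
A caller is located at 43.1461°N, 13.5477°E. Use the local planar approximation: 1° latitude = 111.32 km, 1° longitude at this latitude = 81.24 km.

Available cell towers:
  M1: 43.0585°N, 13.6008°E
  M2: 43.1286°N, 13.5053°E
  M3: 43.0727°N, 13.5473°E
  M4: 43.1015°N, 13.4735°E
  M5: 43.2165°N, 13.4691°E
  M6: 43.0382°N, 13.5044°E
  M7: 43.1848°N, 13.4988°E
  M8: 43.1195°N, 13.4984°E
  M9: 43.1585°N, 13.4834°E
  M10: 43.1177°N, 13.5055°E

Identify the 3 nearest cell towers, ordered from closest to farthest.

M2, M10, M8

Distances from 43.1461°N, 13.5477°E:
M1: √((-0.0876·111.32)² + (0.0531·81.24)²) = √(95.094327 + 18.609250) = 10.6632 km
M2: √((-0.0175·111.32)² + (-0.0424·81.24)²) = √(3.795094 + 11.865104) = 3.9573 km
M3: √((-0.0734·111.32)² + (-0.0004·81.24)²) = √(66.763411 + 0.001056) = 8.1710 km
M4: √((-0.0446·111.32)² + (-0.0742·81.24)²) = √(24.649954 + 36.336880) = 7.8094 km
M5: √((0.0704·111.32)² + (-0.0786·81.24)²) = √(61.417440 + 40.774150) = 10.1090 km
M6: √((-0.1079·111.32)² + (-0.0433·81.24)²) = √(144.274403 + 12.374157) = 12.5159 km
M7: √((0.0387·111.32)² + (-0.0489·81.24)²) = √(18.559588 + 15.781837) = 5.8602 km
M8: √((-0.0266·111.32)² + (-0.0493·81.24)²) = √(8.768184 + 16.041082) = 4.9809 km
M9: √((0.0124·111.32)² + (-0.0643·81.24)²) = √(1.905416 + 27.287376) = 5.4030 km
M10: √((-0.0284·111.32)² + (-0.0422·81.24)²) = √(9.995006 + 11.753433) = 4.6635 km
Sorted: M2 (3.9573 km) < M10 (4.6635 km) < M8 (4.9809 km) < M9 (5.4030 km) < M7 (5.8602 km) < …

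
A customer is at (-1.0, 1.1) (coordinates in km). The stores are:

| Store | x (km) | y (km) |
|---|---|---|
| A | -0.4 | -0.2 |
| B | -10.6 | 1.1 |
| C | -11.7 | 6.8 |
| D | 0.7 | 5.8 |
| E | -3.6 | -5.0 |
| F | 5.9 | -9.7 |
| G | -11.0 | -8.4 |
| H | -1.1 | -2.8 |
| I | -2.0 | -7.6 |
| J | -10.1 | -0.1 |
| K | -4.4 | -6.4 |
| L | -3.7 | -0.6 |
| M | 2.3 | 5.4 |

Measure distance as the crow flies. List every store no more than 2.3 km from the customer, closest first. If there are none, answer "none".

A

Distances from (-1.0, 1.1):
A: √((0.6)² + (-1.3)²) = √(0.360 + 1.690) = 1.4 km
B: √((-9.6)² + (0.0)²) = √(92.160 + 0.000) = 9.6 km
C: √((-10.7)² + (5.7)²) = √(114.490 + 32.490) = 12.1 km
D: √((1.7)² + (4.7)²) = √(2.890 + 22.090) = 5.0 km
E: √((-2.6)² + (-6.1)²) = √(6.760 + 37.210) = 6.6 km
F: √((6.9)² + (-10.8)²) = √(47.610 + 116.640) = 12.8 km
G: √((-10.0)² + (-9.5)²) = √(100.000 + 90.250) = 13.8 km
H: √((-0.1)² + (-3.9)²) = √(0.010 + 15.210) = 3.9 km
I: √((-1.0)² + (-8.7)²) = √(1.000 + 75.690) = 8.8 km
J: √((-9.1)² + (-1.2)²) = √(82.810 + 1.440) = 9.2 km
K: √((-3.4)² + (-7.5)²) = √(11.560 + 56.250) = 8.2 km
L: √((-2.7)² + (-1.7)²) = √(7.290 + 2.890) = 3.2 km
M: √((3.3)² + (4.3)²) = √(10.890 + 18.490) = 5.4 km
Threshold 2.3 km: A (1.4 km) is within range.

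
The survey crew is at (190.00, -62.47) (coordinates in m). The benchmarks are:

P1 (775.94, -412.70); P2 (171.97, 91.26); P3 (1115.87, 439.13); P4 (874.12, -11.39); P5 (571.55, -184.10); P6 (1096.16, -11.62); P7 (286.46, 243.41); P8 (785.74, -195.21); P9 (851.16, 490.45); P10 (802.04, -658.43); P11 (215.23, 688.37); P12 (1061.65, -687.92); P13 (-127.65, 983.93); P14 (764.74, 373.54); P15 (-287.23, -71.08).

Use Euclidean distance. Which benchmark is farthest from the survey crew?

Distances from (190.00, -62.47):
P1: √((585.94)² + (-350.23)²) = √(343325.6836 + 122661.0529) = 682.63 m
P2: √((-18.03)² + (153.73)²) = √(325.0809 + 23632.9129) = 154.78 m
P3: √((925.87)² + (501.60)²) = √(857235.2569 + 251602.5600) = 1053.01 m
P4: √((684.12)² + (51.08)²) = √(468020.1744 + 2609.1664) = 686.02 m
P5: √((381.55)² + (-121.63)²) = √(145580.4025 + 14793.8569) = 400.47 m
P6: √((906.16)² + (50.85)²) = √(821125.9456 + 2585.7225) = 907.59 m
P7: √((96.46)² + (305.88)²) = √(9304.5316 + 93562.5744) = 320.73 m
P8: √((595.74)² + (-132.74)²) = √(354906.1476 + 17619.9076) = 610.35 m
P9: √((661.16)² + (552.92)²) = √(437132.5456 + 305720.5264) = 861.89 m
P10: √((612.04)² + (-595.96)²) = √(374592.9616 + 355168.3216) = 854.26 m
P11: √((25.23)² + (750.84)²) = √(636.5529 + 563760.7056) = 751.26 m
P12: √((871.65)² + (-625.45)²) = √(759773.7225 + 391187.7025) = 1072.83 m
P13: √((-317.65)² + (1046.40)²) = √(100901.5225 + 1094952.9600) = 1093.55 m
P14: √((574.74)² + (436.01)²) = √(330326.0676 + 190104.7201) = 721.41 m
P15: √((-477.23)² + (-8.61)²) = √(227748.4729 + 74.1321) = 477.31 m
Maximum: P13 at 1093.55 m.

P13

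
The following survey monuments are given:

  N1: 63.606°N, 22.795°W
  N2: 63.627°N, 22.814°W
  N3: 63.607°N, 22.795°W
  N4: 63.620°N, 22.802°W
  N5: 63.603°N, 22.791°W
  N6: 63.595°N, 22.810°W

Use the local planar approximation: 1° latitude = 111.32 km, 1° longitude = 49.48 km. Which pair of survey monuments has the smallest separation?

Pairwise distances:
N1–N2: √((0.021·111.32)² + (-0.019·49.48)²) = √(5.46493 + 0.88383) = 2.520 km
N1–N3: √((0.001·111.32)² + (0.000·49.48)²) = √(0.01239 + 0.00000) = 0.111 km
N1–N4: √((0.014·111.32)² + (-0.007·49.48)²) = √(2.42886 + 0.11997) = 1.597 km
N1–N5: √((-0.003·111.32)² + (0.004·49.48)²) = √(0.11153 + 0.03917) = 0.388 km
N1–N6: √((-0.011·111.32)² + (-0.015·49.48)²) = √(1.49945 + 0.55086) = 1.432 km
N2–N3: √((-0.020·111.32)² + (0.019·49.48)²) = √(4.95686 + 0.88383) = 2.417 km
N2–N4: √((-0.007·111.32)² + (0.012·49.48)²) = √(0.60721 + 0.35255) = 0.980 km
N2–N5: √((-0.024·111.32)² + (0.023·49.48)²) = √(7.13787 + 1.29514) = 2.904 km
N2–N6: √((-0.032·111.32)² + (0.004·49.48)²) = √(12.68955 + 0.03917) = 3.568 km
N3–N4: √((0.013·111.32)² + (-0.007·49.48)²) = √(2.09427 + 0.11997) = 1.488 km
N3–N5: √((-0.004·111.32)² + (0.004·49.48)²) = √(0.19827 + 0.03917) = 0.487 km
N3–N6: √((-0.012·111.32)² + (-0.015·49.48)²) = √(1.78447 + 0.55086) = 1.528 km
N4–N5: √((-0.017·111.32)² + (0.011·49.48)²) = √(3.58133 + 0.29624) = 1.969 km
N4–N6: √((-0.025·111.32)² + (-0.008·49.48)²) = √(7.74509 + 0.15669) = 2.811 km
N5–N6: √((-0.008·111.32)² + (-0.019·49.48)²) = √(0.79310 + 0.88383) = 1.295 km
Closest pair: N1–N3 at 0.111 km.

N1 and N3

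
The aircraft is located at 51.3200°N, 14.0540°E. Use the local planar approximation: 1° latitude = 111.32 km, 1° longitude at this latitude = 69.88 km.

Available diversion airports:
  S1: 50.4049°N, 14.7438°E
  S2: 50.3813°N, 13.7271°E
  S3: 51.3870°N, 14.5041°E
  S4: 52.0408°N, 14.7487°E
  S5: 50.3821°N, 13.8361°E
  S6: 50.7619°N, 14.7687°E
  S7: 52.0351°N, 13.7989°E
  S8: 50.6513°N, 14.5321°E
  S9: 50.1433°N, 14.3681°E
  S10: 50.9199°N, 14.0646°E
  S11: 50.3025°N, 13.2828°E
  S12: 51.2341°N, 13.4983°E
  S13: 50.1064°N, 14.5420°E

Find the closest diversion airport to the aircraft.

Distances from 51.3200°N, 14.0540°E:
S1: 112.6980 km
S2: 106.9639 km
S3: 32.3252 km
S4: 93.7819 km
S5: 105.5115 km
S6: 79.7131 km
S7: 81.5765 km
S8: 81.5933 km
S9: 132.8165 km
S10: 44.5453 km
S11: 125.4350 km
S12: 39.9923 km
S13: 139.3354 km
Minimum: S3 at 32.3252 km.

S3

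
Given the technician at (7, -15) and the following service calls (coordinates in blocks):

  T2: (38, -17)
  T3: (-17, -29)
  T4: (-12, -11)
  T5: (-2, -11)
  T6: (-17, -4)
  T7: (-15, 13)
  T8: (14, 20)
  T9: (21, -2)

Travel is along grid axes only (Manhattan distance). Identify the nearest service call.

Distances from (7, -15):
T2: |31| + |-2| = 31 + 2 = 33 blocks
T3: |-24| + |-14| = 24 + 14 = 38 blocks
T4: |-19| + |4| = 19 + 4 = 23 blocks
T5: |-9| + |4| = 9 + 4 = 13 blocks
T6: |-24| + |11| = 24 + 11 = 35 blocks
T7: |-22| + |28| = 22 + 28 = 50 blocks
T8: |7| + |35| = 7 + 35 = 42 blocks
T9: |14| + |13| = 14 + 13 = 27 blocks
Minimum: T5 at 13 blocks.

T5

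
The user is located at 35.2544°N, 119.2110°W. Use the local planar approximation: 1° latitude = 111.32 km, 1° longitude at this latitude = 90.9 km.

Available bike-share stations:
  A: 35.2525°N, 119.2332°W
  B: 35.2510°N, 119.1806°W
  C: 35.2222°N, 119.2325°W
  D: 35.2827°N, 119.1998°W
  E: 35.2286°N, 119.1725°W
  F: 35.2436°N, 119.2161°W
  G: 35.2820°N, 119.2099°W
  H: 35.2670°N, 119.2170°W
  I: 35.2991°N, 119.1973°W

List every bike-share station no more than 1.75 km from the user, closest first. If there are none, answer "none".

Distances from 35.2544°N, 119.2110°W:
A: √((-0.0019·111.32)² + (-0.0222·90.9)²) = √(0.044736 + 4.072243) = 2.0290 km
B: √((-0.0034·111.32)² + (0.0304·90.9)²) = √(0.143253 + 7.636158) = 2.7892 km
C: √((-0.0322·111.32)² + (-0.0215·90.9)²) = √(12.848669 + 3.819484) = 4.0827 km
D: √((0.0283·111.32)² + (0.0112·90.9)²) = √(9.924743 + 1.036487) = 3.3108 km
E: √((-0.0258·111.32)² + (0.0385·90.9)²) = √(8.248706 + 12.247550) = 4.5273 km
F: √((-0.0108·111.32)² + (-0.0051·90.9)²) = √(1.445419 + 0.214916) = 1.2885 km
G: √((0.0276·111.32)² + (0.0011·90.9)²) = √(9.439838 + 0.009998) = 3.0741 km
H: √((0.0126·111.32)² + (-0.0060·90.9)²) = √(1.967377 + 0.297461) = 1.5049 km
I: √((0.0447·111.32)² + (0.0137·90.9)²) = √(24.760616 + 1.550847) = 5.1295 km
Threshold 1.75 km: F (1.2885 km), H (1.5049 km) are within range.

F, H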